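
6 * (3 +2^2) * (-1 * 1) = -42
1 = 1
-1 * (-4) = 4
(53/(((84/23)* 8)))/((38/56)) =1219/456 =2.67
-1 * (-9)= 9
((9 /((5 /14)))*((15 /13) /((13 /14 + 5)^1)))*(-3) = -15876 /1079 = -14.71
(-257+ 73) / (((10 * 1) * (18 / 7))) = -322 / 45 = -7.16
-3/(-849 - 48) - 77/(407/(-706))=1477695/11063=133.57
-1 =-1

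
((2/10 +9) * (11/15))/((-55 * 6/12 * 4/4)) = -92/375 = -0.25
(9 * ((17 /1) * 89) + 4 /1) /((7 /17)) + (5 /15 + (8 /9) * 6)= 694790 /21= 33085.24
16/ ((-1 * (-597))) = 16/ 597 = 0.03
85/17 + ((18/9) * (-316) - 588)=-1215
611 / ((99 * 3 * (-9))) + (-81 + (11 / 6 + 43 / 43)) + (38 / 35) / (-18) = -14679821 / 187110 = -78.46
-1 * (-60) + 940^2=883660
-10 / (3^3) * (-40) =400 / 27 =14.81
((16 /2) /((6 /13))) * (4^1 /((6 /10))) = 1040 /9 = 115.56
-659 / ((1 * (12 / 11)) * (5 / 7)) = -50743 / 60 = -845.72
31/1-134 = -103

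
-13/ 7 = -1.86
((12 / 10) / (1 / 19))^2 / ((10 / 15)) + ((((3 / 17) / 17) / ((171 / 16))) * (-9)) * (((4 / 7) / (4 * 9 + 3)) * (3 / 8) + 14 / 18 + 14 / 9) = 9740526014 / 12492025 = 779.74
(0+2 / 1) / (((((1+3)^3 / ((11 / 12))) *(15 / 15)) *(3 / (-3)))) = -11 / 384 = -0.03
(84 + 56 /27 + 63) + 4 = 4133 /27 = 153.07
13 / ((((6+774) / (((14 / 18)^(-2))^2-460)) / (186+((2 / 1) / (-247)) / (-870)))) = -21941260096129 / 15478526700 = -1417.53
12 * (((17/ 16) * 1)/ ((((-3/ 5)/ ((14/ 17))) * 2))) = -8.75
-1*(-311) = 311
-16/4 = -4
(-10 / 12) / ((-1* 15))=1 / 18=0.06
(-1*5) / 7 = -5 / 7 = -0.71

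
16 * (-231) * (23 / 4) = -21252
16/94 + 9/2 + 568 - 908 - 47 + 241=-13285/94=-141.33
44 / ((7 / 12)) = 528 / 7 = 75.43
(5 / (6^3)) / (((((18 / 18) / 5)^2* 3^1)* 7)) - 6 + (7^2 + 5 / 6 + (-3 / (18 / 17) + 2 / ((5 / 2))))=41.83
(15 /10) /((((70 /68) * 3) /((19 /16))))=323 /560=0.58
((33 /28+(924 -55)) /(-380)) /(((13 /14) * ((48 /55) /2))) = -268015 /47424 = -5.65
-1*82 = -82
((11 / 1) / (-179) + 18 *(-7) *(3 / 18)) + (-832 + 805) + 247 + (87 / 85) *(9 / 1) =3167007 / 15215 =208.15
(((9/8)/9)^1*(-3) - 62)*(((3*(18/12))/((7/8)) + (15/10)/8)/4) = -297903/3584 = -83.12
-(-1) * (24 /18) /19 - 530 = -30206 /57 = -529.93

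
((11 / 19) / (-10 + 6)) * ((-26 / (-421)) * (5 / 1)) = -715 / 15998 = -0.04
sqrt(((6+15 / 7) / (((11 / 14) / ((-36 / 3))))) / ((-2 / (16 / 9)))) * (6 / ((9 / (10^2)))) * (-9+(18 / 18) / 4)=-14000 * sqrt(209) / 33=-6133.20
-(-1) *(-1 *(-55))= 55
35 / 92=0.38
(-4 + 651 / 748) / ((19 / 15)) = -35115 / 14212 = -2.47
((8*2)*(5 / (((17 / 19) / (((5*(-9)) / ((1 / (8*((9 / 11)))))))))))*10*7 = -344736000 / 187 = -1843508.02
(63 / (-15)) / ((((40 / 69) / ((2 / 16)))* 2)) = -1449 / 3200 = -0.45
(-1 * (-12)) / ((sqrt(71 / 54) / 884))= 31824 * sqrt(426) / 71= 9251.27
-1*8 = -8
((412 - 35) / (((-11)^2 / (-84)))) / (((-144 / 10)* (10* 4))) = 2639 / 5808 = 0.45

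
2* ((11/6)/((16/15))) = 55/16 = 3.44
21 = 21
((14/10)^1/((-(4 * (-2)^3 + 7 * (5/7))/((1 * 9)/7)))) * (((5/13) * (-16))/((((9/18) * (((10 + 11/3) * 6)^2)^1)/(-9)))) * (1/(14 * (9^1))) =0.00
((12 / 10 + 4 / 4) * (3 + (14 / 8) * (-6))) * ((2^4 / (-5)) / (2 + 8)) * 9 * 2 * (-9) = -21384 / 25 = -855.36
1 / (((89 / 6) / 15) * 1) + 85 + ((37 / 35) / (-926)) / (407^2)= 1110737208261 / 12913861730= 86.01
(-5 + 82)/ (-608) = -77/ 608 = -0.13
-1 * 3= -3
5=5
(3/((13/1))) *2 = 6/13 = 0.46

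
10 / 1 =10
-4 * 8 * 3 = -96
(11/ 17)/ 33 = 1/ 51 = 0.02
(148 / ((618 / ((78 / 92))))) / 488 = 481 / 1156072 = 0.00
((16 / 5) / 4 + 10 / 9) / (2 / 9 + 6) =43 / 140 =0.31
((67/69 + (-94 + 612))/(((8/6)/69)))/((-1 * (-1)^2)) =-107427/4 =-26856.75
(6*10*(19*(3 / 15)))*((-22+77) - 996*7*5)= -7935540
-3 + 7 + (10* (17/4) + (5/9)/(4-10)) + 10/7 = 9041/189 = 47.84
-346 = -346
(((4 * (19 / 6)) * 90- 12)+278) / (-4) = -703 / 2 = -351.50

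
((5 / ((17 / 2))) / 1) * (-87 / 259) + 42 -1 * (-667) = 3120857 / 4403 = 708.80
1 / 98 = 0.01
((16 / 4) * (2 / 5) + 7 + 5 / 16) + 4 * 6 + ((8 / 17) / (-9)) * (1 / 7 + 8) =927821 / 28560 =32.49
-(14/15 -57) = 56.07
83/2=41.50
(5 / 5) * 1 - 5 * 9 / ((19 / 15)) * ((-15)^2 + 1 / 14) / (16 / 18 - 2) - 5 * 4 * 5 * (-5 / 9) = 34726973 / 4788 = 7252.92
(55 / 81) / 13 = 55 / 1053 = 0.05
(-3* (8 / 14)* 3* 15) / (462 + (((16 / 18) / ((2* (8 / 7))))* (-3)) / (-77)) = -35640 / 213451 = -0.17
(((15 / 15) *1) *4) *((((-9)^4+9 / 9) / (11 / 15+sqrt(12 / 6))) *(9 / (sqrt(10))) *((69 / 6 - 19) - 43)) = -536837220 *sqrt(5) / 329+196840314 *sqrt(10) / 329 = -1756658.93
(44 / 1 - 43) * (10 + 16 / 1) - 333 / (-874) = 23057 / 874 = 26.38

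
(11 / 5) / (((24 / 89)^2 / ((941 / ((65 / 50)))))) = 81990271 / 3744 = 21899.11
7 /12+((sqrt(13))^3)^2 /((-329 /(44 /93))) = -105093 /40796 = -2.58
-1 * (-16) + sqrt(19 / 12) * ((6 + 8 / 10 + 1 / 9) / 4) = 311 * sqrt(57) / 1080 + 16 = 18.17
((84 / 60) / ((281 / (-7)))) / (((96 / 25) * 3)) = -245 / 80928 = -0.00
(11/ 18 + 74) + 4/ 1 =1415/ 18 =78.61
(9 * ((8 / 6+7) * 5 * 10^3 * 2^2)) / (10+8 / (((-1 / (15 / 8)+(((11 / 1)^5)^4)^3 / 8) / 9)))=137016737793638144808502182912125448587567286780014139879876418530000 / 913444918624254298723347886080836323917115245200094265865842963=150000.00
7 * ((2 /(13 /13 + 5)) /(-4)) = -7 /12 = -0.58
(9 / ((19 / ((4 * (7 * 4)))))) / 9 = 112 / 19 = 5.89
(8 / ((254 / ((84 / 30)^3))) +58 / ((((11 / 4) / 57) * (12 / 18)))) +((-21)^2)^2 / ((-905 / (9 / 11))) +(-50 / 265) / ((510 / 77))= 12645106964318 / 7766732625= 1628.11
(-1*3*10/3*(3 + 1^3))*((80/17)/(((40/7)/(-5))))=2800/17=164.71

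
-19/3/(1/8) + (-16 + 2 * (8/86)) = -8576/129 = -66.48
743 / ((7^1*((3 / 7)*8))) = 743 / 24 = 30.96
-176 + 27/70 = -12293/70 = -175.61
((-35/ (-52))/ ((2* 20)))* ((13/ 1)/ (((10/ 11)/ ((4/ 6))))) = 77/ 480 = 0.16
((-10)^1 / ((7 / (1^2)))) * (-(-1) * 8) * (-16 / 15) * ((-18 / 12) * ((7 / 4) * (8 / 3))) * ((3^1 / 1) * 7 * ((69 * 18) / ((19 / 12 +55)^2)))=-45785088 / 65863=-695.16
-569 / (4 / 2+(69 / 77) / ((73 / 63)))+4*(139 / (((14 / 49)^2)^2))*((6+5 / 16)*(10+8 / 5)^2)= 63131090273773 / 890800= 70870105.83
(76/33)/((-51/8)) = -608/1683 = -0.36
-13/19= -0.68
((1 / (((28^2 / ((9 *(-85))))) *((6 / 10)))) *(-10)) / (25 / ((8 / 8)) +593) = 0.03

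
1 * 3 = 3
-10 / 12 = -5 / 6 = -0.83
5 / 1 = 5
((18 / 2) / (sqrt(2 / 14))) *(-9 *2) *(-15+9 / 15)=11664 *sqrt(7) / 5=6172.01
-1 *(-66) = 66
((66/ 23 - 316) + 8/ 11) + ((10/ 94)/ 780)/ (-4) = -2318026717/ 7419984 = -312.40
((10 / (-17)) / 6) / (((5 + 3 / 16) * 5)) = -16 / 4233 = -0.00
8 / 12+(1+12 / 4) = 14 / 3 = 4.67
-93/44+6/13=-945/572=-1.65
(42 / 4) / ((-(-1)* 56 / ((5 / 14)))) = 15 / 224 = 0.07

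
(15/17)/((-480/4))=-1/136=-0.01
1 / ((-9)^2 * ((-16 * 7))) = -1 / 9072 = -0.00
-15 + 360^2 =129585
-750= -750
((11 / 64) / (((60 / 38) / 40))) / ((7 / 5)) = 1045 / 336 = 3.11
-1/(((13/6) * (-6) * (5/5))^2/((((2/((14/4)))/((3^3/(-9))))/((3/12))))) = 16/3549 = 0.00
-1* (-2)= 2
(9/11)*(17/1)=153/11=13.91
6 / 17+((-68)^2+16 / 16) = 78631 / 17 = 4625.35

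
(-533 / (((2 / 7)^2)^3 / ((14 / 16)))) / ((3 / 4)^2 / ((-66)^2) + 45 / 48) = -53112758699 / 58088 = -914349.93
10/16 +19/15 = 227/120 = 1.89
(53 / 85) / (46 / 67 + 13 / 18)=63918 / 144415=0.44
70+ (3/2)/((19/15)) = 2705/38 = 71.18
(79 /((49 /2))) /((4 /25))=1975 /98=20.15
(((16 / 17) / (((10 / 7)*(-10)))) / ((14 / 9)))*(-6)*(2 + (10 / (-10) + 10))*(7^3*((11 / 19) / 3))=1494108 / 8075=185.03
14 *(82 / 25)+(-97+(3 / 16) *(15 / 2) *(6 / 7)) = -139649 / 2800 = -49.87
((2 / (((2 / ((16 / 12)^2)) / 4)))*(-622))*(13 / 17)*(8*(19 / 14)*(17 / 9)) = -39330304 / 567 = -69365.62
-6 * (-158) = 948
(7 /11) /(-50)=-7 /550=-0.01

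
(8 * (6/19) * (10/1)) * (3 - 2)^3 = 25.26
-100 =-100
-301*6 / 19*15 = -27090 / 19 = -1425.79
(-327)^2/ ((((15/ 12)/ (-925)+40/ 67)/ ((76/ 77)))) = 402917026320/ 2274041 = 177181.07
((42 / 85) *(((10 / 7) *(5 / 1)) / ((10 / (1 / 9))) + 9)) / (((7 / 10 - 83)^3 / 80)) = -18304000 / 28429530117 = -0.00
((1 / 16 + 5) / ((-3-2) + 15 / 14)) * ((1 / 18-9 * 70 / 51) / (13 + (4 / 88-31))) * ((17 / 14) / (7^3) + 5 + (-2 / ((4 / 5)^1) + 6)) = -40674267 / 5419400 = -7.51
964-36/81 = 8672/9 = 963.56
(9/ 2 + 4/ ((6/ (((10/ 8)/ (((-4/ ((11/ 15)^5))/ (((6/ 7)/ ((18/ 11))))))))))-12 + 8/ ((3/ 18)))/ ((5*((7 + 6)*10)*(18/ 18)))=3098300939/ 49754250000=0.06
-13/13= -1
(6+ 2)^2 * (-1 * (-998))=63872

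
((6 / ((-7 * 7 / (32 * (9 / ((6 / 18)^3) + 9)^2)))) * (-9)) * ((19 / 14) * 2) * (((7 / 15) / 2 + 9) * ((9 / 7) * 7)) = 17679638016 / 35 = 505132514.74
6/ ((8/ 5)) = 15/ 4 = 3.75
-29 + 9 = -20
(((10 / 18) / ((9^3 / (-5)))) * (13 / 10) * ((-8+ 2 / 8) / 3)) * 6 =2015 / 26244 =0.08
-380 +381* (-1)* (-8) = 2668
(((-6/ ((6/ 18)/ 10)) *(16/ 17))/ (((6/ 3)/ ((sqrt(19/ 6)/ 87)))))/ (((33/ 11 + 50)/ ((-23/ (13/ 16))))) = 29440 *sqrt(114)/ 339677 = 0.93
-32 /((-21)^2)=-32 /441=-0.07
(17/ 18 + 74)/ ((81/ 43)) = 58007/ 1458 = 39.79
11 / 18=0.61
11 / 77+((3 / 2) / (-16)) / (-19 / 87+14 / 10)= 7313 / 115136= 0.06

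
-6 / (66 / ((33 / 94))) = -3 / 94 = -0.03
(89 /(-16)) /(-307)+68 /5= 334461 /24560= 13.62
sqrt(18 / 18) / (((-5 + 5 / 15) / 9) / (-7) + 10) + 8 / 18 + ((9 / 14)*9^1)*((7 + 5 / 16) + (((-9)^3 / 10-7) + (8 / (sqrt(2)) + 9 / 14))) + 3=-495050827 / 1199520 + 162*sqrt(2) / 7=-379.98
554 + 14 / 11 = 6108 / 11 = 555.27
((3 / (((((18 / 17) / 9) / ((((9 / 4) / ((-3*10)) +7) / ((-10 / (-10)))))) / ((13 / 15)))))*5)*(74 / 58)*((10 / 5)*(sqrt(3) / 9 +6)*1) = 2265029*sqrt(3) / 10440 +6795087 / 580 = 12091.45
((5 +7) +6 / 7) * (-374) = -33660 / 7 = -4808.57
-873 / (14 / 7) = -873 / 2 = -436.50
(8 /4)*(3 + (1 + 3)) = 14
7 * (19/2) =133/2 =66.50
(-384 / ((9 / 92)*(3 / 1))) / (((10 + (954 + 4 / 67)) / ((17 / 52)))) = -209576 / 472329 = -0.44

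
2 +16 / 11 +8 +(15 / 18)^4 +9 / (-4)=138095 / 14256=9.69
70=70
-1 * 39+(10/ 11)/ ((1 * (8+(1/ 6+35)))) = -38.98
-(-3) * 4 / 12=1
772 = 772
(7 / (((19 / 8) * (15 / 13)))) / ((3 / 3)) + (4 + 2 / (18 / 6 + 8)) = 21118 / 3135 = 6.74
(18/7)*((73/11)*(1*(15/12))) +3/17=56307/2618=21.51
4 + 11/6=35/6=5.83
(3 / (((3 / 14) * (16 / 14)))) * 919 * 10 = 225155 / 2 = 112577.50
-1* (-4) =4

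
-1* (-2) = 2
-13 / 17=-0.76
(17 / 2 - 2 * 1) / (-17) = -13 / 34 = -0.38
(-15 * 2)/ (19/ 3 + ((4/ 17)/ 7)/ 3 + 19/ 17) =-595/ 148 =-4.02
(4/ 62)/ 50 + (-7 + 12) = 3876/ 775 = 5.00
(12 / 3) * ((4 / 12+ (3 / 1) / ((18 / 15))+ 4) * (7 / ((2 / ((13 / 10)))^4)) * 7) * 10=2390.79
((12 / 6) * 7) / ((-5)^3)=-14 / 125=-0.11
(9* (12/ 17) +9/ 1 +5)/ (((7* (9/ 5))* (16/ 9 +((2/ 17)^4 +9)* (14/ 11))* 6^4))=46747195/ 496304289936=0.00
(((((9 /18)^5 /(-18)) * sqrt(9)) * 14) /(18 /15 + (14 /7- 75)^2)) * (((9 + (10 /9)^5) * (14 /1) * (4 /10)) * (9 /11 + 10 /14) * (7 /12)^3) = -89449300619 /358958073602304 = -0.00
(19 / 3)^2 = 361 / 9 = 40.11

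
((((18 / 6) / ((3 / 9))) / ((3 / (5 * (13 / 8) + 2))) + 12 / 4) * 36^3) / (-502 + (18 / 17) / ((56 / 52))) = -185300136 / 59621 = -3107.97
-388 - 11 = -399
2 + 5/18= 41/18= 2.28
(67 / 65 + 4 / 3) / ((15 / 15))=2.36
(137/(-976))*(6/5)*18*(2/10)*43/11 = -159057/67100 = -2.37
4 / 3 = 1.33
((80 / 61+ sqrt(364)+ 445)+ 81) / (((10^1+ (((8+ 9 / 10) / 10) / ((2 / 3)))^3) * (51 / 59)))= 51.06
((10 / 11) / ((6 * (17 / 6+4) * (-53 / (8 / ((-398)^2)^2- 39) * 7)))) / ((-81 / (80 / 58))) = -2224048321400 / 56034188756579439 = -0.00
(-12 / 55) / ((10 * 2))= -3 / 275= -0.01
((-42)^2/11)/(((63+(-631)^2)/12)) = 1323/273779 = 0.00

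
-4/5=-0.80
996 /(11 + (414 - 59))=2.72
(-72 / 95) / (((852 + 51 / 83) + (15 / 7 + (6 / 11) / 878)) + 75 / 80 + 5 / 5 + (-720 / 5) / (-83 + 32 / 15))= -3920546577024 / 4440848509611005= -0.00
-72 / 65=-1.11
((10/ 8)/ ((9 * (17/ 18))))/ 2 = 5/ 68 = 0.07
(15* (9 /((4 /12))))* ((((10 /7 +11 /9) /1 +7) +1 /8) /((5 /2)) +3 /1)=78363 /28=2798.68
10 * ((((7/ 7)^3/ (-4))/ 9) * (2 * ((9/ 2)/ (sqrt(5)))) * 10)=-5 * sqrt(5)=-11.18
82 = 82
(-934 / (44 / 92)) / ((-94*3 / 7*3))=75187 / 4653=16.16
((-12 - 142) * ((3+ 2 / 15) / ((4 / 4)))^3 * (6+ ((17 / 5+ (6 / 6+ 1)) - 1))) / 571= -831414584 / 9635625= -86.29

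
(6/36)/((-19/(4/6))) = -1/171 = -0.01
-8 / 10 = -4 / 5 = -0.80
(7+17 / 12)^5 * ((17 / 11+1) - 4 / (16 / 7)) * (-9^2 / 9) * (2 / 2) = -367853517535 / 1216512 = -302383.80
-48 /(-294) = 8 /49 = 0.16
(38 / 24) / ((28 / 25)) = 1.41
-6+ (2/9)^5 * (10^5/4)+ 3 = 622853/59049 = 10.55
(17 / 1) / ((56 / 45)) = 765 / 56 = 13.66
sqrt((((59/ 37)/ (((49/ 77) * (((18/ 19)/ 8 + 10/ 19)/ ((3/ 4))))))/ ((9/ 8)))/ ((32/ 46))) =1.93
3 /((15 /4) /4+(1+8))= 16 /53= 0.30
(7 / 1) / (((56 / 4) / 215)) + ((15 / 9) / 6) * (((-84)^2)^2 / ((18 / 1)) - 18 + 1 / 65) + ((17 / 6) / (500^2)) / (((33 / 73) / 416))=768422.51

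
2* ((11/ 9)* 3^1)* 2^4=352/ 3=117.33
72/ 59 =1.22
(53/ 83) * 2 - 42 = -3380/ 83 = -40.72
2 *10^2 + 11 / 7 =1411 / 7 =201.57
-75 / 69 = -25 / 23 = -1.09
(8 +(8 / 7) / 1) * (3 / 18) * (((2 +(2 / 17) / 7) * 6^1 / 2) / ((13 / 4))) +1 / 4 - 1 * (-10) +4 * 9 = 2126245 / 43316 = 49.09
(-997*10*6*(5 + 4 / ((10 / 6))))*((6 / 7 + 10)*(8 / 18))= -44857024 / 21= -2136048.76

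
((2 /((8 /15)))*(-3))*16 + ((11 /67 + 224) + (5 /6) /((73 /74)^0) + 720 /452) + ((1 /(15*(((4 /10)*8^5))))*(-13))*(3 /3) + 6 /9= 70342999945 /1488519168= 47.26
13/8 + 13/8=13/4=3.25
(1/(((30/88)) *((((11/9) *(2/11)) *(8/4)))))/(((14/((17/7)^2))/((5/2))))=9537/1372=6.95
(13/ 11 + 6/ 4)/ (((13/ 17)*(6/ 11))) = 1003/ 156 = 6.43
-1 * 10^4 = -10000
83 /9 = 9.22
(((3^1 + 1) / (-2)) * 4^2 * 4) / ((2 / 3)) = -192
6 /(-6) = -1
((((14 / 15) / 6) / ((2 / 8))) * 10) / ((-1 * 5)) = -56 / 45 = -1.24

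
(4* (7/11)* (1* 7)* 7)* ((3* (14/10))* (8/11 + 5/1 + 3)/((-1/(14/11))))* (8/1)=-309786624/6655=-46549.46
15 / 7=2.14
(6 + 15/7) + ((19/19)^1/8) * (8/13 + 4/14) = 3005/364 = 8.26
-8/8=-1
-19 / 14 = -1.36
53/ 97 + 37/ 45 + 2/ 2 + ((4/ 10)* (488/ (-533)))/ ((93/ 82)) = 2.05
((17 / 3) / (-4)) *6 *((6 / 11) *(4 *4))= -816 / 11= -74.18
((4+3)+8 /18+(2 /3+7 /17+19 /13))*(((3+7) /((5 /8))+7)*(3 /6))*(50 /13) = 11418925 /25857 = 441.62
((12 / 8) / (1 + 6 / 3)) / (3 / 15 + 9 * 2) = 5 / 182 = 0.03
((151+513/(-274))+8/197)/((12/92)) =185191607/161934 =1143.62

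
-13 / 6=-2.17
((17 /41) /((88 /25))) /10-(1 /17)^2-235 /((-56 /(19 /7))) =1164777371 /102185776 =11.40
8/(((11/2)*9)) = 16/99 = 0.16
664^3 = 292754944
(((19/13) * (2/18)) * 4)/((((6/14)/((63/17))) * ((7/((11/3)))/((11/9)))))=64372/17901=3.60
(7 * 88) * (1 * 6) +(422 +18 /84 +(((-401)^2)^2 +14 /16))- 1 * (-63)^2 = 25856961751.09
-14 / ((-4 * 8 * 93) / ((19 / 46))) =0.00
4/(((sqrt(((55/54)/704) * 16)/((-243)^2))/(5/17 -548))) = -13195325736 * sqrt(30)/85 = -850279712.85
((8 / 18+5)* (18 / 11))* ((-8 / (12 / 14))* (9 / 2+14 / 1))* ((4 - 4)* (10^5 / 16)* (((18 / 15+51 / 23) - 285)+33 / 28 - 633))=0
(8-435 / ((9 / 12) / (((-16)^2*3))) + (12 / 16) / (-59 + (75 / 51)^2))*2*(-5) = 146333324975 / 32852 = 4454320.13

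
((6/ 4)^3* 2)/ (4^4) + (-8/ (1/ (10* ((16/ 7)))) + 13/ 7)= -185317/ 1024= -180.97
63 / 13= 4.85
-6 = -6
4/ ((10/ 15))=6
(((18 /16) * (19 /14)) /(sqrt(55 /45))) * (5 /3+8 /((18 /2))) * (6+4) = 6555 * sqrt(11) /616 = 35.29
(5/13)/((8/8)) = 5/13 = 0.38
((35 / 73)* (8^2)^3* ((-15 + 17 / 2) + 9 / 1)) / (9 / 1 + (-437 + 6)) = -11468800 / 15403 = -744.58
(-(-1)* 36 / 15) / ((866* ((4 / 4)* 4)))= 3 / 4330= 0.00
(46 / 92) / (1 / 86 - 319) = -43 / 27433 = -0.00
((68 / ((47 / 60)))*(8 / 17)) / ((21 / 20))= 12800 / 329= 38.91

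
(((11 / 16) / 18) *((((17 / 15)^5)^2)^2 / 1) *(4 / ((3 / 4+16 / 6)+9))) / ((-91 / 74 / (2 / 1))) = -3308284365011124033234903214 / 13526146800944995880126953125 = -0.24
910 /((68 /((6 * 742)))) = 1012830 /17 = 59578.24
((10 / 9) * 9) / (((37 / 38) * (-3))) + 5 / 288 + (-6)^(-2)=-35999 / 10656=-3.38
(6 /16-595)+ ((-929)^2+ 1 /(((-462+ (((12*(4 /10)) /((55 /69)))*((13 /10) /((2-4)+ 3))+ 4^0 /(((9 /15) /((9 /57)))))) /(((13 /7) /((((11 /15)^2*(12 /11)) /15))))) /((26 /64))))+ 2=9163590863399221 /10625089664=862448.33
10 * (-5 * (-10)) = 500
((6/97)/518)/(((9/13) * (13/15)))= 5/25123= 0.00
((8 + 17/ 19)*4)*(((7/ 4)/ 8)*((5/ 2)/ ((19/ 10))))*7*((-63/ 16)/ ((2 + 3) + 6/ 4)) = -1003275/ 23104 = -43.42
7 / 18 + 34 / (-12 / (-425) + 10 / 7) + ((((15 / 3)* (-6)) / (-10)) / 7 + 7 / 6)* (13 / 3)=4183045 / 136521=30.64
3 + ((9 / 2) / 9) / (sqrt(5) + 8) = 181 / 59 - sqrt(5) / 118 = 3.05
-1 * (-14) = 14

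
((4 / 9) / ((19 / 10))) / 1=0.23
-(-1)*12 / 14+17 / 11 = 185 / 77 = 2.40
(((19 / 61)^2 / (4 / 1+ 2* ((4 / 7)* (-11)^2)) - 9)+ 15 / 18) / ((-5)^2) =-10088029 / 30884300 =-0.33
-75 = -75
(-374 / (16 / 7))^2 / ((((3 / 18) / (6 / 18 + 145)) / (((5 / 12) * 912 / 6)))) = 17743095755 / 12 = 1478591312.92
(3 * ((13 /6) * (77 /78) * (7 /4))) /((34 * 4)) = 0.08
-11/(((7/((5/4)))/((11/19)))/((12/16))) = -0.85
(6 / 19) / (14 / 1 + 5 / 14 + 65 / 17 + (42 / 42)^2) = 1428 / 86735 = 0.02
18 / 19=0.95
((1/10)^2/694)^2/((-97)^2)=1/45317131240000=0.00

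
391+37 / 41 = 16068 / 41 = 391.90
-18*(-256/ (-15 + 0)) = -1536/ 5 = -307.20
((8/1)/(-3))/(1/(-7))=56/3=18.67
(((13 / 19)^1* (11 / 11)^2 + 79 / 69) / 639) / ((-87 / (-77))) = 184646 / 72882423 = 0.00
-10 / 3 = -3.33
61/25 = 2.44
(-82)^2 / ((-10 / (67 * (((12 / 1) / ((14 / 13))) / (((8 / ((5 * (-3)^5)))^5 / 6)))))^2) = 28967553184595660431848992759669159765625 / 3288334336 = 8809187334592141798518444000000.00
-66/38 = -33/19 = -1.74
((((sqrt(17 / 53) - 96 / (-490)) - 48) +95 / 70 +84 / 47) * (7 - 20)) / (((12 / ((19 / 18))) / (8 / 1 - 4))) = 254042711 / 1243620 - 247 * sqrt(901) / 2862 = 201.69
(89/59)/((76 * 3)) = 89/13452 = 0.01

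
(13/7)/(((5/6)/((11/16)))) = 429/280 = 1.53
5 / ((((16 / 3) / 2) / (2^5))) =60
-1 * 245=-245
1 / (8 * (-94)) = -0.00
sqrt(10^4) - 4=96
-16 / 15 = -1.07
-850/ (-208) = 425/ 104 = 4.09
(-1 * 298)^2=88804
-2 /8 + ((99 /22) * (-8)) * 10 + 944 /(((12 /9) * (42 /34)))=5961 /28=212.89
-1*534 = -534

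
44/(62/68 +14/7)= 136/9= 15.11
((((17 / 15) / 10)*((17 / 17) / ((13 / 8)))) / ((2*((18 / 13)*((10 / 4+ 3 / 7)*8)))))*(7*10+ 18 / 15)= 10591 / 138375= 0.08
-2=-2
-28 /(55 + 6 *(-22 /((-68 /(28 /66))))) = -476 /949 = -0.50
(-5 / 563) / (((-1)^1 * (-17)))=-5 / 9571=-0.00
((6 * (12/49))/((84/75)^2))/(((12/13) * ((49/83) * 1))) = 2023125/941192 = 2.15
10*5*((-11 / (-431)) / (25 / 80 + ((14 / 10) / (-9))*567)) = -44000 / 3030361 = -0.01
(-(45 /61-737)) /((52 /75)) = 842100 /793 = 1061.92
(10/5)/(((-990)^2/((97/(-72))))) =-97/35283600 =-0.00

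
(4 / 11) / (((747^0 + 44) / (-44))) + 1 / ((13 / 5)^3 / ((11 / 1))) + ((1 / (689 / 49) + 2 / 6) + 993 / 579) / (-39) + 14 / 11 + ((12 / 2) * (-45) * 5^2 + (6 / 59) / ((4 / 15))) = -2952654456373763 / 437551510110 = -6748.13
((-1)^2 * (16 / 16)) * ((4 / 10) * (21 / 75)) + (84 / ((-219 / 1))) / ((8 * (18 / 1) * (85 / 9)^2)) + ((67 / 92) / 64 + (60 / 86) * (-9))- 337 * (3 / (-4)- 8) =1964705039578757 / 667677856000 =2942.59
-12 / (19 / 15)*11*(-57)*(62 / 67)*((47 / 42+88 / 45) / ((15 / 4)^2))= 42273088 / 35175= 1201.79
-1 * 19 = -19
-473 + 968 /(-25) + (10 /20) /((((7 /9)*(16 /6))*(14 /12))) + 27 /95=-95190869 /186200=-511.23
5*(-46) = -230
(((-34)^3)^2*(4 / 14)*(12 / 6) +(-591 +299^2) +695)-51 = 6179843842 / 7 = 882834834.57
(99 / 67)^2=9801 / 4489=2.18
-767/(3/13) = -9971/3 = -3323.67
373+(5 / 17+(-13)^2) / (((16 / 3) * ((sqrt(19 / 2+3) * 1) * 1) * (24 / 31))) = 44609 * sqrt(2) / 5440+373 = 384.60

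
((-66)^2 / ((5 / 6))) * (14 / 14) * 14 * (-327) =-119650608 / 5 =-23930121.60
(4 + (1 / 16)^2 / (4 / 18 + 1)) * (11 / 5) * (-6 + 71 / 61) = -665107 / 15616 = -42.59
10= 10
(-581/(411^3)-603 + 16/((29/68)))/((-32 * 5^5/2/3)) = 569262849359/16778078325000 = 0.03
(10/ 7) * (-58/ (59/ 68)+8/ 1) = -4960/ 59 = -84.07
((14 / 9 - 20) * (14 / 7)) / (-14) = 166 / 63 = 2.63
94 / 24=47 / 12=3.92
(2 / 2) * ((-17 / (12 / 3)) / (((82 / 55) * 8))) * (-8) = 935 / 328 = 2.85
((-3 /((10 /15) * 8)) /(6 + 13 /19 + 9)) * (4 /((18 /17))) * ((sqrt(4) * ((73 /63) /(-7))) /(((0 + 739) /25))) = 0.00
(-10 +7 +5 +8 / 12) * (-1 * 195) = -520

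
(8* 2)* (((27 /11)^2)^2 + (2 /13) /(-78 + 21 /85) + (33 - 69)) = 5960619760 /1257910797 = 4.74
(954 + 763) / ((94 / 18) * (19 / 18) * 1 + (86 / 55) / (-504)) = 214178580 / 687223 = 311.66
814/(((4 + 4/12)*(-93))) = -814/403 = -2.02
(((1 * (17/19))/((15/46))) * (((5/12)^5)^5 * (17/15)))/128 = 79238414764404296875/10440161949526912778356610039808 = 0.00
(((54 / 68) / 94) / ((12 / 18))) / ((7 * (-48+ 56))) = 81 / 357952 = 0.00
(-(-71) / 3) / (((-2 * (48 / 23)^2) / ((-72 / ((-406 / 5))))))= -187795 / 77952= -2.41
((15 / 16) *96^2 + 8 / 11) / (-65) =-95048 / 715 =-132.93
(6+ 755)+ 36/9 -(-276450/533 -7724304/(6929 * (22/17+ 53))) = 8340968973/6395467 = 1304.20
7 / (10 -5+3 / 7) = 49 / 38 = 1.29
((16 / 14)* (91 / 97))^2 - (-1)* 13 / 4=165581 / 37636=4.40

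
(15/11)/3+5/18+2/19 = 3151/3762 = 0.84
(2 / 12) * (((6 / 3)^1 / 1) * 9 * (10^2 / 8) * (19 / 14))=1425 / 28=50.89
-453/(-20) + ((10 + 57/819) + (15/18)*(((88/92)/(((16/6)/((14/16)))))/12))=87715501/2679040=32.74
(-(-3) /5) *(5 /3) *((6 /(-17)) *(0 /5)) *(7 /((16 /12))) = 0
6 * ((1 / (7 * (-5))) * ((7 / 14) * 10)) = -6 / 7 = -0.86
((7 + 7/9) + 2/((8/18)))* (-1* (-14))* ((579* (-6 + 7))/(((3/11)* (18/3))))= 3284281/54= 60820.02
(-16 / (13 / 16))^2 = 65536 / 169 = 387.79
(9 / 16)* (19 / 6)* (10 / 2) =8.91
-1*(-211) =211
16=16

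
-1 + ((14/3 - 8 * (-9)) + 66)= 425/3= 141.67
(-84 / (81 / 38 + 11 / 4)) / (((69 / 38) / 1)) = -11552 / 1219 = -9.48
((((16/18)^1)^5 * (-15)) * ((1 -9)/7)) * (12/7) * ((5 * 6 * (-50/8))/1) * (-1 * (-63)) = -327680000/1701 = -192639.62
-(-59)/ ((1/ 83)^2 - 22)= -406451/ 151557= -2.68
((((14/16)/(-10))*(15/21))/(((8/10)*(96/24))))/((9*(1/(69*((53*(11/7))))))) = -67045/5376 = -12.47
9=9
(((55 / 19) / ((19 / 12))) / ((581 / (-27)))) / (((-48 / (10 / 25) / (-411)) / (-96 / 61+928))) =-3449125152 / 12794201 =-269.59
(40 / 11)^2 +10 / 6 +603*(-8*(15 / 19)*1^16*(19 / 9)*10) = -29179795 / 363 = -80385.11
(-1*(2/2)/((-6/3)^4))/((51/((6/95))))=-1/12920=-0.00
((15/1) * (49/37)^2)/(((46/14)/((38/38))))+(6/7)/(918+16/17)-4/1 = 6899492126/1721614699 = 4.01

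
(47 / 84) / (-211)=-47 / 17724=-0.00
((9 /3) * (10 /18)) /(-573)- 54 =-92831 /1719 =-54.00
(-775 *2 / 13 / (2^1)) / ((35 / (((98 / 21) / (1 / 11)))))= -3410 / 39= -87.44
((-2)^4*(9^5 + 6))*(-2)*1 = -1889760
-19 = -19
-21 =-21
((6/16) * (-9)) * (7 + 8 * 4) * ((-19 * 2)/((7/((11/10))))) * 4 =220077/70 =3143.96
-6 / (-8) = 3 / 4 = 0.75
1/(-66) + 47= 3101/66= 46.98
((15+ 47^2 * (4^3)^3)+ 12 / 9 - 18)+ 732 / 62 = 53854077871 / 93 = 579076106.14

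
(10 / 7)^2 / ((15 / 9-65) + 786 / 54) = -900 / 21511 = -0.04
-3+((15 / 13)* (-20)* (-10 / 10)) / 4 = 36 / 13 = 2.77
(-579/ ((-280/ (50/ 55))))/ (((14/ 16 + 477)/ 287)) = 47478/ 42053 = 1.13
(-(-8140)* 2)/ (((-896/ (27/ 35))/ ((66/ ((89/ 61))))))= -22120857/ 34888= -634.05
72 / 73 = 0.99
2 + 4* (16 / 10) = 42 / 5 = 8.40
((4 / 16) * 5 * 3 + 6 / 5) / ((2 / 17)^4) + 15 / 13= 107496327 / 4160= 25840.46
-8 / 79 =-0.10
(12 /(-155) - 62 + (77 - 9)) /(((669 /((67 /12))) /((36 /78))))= 10251 /449345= 0.02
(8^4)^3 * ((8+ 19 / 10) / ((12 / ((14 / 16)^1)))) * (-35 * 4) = -6944962117632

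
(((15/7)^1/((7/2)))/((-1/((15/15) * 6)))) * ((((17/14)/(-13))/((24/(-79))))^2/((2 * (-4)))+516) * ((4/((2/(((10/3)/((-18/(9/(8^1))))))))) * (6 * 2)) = 9477.33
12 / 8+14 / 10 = 29 / 10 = 2.90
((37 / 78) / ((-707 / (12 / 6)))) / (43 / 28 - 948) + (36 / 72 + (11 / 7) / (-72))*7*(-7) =-23.43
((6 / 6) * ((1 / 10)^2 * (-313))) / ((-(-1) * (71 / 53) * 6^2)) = -16589 / 255600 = -0.06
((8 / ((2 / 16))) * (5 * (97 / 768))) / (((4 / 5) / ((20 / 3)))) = 12125 / 36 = 336.81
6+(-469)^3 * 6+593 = -618969655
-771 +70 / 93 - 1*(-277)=-45872 / 93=-493.25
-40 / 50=-4 / 5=-0.80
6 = 6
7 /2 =3.50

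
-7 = -7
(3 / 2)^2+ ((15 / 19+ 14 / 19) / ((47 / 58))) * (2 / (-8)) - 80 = -78.22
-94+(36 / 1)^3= 46562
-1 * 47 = -47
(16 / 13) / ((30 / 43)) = 344 / 195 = 1.76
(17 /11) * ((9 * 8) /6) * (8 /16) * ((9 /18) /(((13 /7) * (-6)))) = -119 /286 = -0.42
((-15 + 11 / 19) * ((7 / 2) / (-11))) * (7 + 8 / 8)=7672 / 209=36.71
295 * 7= 2065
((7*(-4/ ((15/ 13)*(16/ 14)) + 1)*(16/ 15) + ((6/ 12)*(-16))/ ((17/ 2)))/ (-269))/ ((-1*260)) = -1186/ 5144625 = -0.00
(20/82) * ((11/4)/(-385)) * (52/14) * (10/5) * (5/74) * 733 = -47645/74333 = -0.64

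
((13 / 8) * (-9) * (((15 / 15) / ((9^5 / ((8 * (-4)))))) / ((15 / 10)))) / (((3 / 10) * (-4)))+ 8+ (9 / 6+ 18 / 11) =14461285 / 1299078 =11.13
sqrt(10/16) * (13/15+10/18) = 16 * sqrt(10)/45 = 1.12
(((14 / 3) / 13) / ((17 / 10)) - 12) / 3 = -7816 / 1989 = -3.93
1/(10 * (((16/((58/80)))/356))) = 2581/1600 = 1.61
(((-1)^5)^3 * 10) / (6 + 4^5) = -1 / 103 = -0.01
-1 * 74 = -74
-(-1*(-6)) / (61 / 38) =-228 / 61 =-3.74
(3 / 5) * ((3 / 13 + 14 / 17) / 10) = 699 / 11050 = 0.06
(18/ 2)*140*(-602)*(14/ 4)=-2654820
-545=-545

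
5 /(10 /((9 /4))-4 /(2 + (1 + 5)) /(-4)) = 360 /329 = 1.09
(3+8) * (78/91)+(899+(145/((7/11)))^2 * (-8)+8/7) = -20307631/49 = -414441.45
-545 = -545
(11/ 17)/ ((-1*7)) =-11/ 119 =-0.09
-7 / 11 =-0.64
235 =235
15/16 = 0.94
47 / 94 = 1 / 2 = 0.50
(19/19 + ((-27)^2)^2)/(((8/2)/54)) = 7174467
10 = 10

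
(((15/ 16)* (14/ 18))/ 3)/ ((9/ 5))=175/ 1296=0.14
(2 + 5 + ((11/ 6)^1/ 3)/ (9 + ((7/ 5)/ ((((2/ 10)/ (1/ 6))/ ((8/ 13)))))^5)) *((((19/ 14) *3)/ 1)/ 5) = 5.75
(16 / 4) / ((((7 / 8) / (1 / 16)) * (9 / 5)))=10 / 63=0.16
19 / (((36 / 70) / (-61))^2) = 86606275 / 324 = 267303.32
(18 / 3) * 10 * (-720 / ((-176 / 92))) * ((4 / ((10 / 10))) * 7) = 6955200 / 11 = 632290.91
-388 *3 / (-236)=291 / 59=4.93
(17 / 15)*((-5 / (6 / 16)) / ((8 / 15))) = -85 / 3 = -28.33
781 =781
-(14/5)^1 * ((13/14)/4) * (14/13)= -7/10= -0.70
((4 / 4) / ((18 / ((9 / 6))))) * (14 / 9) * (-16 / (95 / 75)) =-1.64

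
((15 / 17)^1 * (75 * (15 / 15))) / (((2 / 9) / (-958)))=-285286.76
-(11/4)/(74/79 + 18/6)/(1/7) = -6083/1244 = -4.89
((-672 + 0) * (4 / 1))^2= 7225344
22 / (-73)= -22 / 73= -0.30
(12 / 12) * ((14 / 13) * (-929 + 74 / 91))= -168930 / 169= -999.59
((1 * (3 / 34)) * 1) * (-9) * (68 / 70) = -27 / 35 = -0.77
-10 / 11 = -0.91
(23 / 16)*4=23 / 4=5.75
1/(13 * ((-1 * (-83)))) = 1/1079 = 0.00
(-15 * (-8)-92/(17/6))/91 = 1488/1547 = 0.96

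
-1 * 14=-14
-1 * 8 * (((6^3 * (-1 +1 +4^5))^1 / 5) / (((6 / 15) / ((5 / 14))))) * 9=-19906560 / 7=-2843794.29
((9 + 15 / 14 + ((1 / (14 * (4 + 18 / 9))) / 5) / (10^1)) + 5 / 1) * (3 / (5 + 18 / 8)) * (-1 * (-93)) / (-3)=-280333 / 1450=-193.33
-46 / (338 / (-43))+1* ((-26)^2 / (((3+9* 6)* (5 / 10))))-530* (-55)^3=849426183611 / 9633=88178779.57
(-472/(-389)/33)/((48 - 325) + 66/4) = -944/6688077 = -0.00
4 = 4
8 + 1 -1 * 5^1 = 4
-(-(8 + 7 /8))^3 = 357911 /512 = 699.04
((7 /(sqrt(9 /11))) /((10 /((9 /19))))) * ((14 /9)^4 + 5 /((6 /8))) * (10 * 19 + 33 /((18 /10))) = 956.29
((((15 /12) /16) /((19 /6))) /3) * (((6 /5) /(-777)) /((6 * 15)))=-1 /7086240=-0.00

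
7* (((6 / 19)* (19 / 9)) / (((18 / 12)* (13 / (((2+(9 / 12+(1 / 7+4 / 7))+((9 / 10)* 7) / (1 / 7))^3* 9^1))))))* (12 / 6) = 295275249179 / 637000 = 463540.42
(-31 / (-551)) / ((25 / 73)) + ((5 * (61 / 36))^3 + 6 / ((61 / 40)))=24001492742083 / 39203870400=612.22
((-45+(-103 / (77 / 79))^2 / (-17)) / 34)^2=1251265188393529 / 2936017137361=426.18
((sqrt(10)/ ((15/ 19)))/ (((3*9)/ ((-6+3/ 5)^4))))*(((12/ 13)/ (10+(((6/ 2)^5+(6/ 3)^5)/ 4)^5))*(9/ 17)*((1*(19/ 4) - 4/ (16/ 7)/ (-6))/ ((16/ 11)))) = 1769825376*sqrt(10)/ 40229256220765625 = 0.00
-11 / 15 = -0.73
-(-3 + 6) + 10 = 7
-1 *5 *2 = -10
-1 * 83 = -83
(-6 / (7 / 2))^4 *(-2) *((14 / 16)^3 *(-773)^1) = 62613 / 7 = 8944.71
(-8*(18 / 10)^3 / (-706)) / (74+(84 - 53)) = 972 / 1544375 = 0.00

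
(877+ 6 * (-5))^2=717409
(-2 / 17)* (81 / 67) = -162 / 1139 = -0.14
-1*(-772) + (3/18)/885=4099321/5310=772.00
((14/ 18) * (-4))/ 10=-14/ 45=-0.31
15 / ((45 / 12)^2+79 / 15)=3600 / 4639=0.78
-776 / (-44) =194 / 11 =17.64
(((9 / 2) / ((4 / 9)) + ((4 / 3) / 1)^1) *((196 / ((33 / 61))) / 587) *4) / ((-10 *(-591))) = 14945 / 3122253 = 0.00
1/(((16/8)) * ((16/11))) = 11/32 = 0.34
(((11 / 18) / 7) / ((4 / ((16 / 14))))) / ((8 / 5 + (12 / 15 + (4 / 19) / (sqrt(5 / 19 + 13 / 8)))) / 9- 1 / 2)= -257070 / 2391973- 8800 * sqrt(10906) / 117206677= -0.12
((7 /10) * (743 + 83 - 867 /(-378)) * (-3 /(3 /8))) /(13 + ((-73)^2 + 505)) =-41746 /52623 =-0.79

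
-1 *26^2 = -676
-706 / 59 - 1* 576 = -34690 / 59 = -587.97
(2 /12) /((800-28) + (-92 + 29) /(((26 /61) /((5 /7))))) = 13 /51981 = 0.00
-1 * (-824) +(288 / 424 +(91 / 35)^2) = 1101657 / 1325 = 831.44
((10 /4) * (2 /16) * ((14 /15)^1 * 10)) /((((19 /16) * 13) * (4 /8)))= 280 /741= 0.38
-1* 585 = -585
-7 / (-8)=7 / 8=0.88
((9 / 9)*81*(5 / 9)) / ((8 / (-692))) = -7785 / 2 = -3892.50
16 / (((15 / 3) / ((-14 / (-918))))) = 112 / 2295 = 0.05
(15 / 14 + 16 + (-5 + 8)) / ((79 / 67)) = 17.02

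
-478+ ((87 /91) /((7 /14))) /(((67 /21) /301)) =-259216 /871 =-297.61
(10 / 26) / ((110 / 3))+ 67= 19165 / 286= 67.01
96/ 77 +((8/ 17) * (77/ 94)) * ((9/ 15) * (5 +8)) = 1308444/ 307615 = 4.25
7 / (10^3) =7 / 1000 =0.01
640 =640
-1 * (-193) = 193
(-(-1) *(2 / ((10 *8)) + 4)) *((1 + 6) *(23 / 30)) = 25921 / 1200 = 21.60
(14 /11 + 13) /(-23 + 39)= 157 /176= 0.89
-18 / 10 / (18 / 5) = -1 / 2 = -0.50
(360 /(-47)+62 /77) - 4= -39282 /3619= -10.85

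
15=15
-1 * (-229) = 229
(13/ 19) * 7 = 91/ 19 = 4.79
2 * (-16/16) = -2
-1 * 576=-576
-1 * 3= -3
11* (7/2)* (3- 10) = -269.50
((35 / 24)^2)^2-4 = 0.52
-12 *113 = -1356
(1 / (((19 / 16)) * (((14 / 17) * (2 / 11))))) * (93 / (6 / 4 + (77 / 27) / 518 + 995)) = 69494436 / 132402697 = 0.52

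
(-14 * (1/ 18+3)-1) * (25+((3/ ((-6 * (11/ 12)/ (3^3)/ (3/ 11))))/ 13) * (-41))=-23344894/ 14157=-1649.00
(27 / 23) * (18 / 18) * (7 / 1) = 189 / 23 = 8.22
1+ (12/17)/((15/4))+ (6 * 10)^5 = 66096000101/85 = 777600001.19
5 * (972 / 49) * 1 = 4860 / 49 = 99.18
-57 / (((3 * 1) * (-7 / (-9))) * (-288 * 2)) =19 / 448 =0.04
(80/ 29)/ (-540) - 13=-10183/ 783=-13.01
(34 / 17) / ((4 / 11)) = 5.50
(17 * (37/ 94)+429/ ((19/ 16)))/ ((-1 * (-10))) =657167/ 17860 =36.80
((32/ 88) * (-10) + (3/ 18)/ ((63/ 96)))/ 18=-1172/ 6237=-0.19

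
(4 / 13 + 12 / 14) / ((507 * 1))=106 / 46137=0.00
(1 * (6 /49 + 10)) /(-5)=-496 /245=-2.02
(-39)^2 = 1521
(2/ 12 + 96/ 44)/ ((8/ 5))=775/ 528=1.47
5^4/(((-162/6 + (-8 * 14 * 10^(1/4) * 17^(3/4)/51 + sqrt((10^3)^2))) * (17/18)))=625/(-56 * 10^(1/4) * 17^(3/4)/27 + 16541/18)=0.70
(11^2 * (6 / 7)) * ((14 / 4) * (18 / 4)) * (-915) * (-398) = 594871695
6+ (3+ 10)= 19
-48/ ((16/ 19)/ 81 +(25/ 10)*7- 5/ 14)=-64638/ 23099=-2.80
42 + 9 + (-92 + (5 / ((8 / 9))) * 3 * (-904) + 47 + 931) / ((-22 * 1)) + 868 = 1572.14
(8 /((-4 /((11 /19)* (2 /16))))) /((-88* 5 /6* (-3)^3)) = -1 /13680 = -0.00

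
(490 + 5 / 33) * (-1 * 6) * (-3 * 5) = 485250 / 11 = 44113.64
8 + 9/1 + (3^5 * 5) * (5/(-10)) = -1181/2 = -590.50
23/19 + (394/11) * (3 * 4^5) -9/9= 22997036/209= 110033.67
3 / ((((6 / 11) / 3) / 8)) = 132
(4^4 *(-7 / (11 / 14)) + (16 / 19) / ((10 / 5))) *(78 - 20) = -27641872 / 209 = -132257.76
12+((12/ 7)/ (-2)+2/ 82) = 3205/ 287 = 11.17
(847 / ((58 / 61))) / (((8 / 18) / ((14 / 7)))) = 465003 / 116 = 4008.65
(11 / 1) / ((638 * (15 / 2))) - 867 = -377144 / 435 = -867.00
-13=-13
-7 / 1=-7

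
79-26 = 53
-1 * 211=-211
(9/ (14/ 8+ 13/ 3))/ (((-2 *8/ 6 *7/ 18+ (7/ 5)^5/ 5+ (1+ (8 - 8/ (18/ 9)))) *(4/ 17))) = 193640625/ 155173472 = 1.25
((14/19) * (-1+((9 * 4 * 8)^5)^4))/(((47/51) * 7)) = 1571990535487847849886388758632562389104929068285850/893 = 1760347744107332418685766000000000000000000000000.00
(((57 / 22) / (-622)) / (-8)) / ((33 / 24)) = 57 / 150524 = 0.00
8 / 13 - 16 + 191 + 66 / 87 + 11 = 70640 / 377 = 187.37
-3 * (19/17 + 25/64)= -4923/1088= -4.52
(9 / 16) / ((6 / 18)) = 27 / 16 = 1.69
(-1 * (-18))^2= 324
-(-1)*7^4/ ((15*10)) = 2401/ 150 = 16.01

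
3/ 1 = 3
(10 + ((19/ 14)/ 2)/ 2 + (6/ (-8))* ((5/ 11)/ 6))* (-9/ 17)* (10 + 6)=-87.10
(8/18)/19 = 4/171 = 0.02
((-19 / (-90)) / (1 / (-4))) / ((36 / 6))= -19 / 135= -0.14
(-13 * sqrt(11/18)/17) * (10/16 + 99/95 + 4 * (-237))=9349769 * sqrt(22)/77520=565.72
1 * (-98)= -98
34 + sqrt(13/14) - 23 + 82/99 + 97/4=sqrt(182)/14 + 14287/396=37.04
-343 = -343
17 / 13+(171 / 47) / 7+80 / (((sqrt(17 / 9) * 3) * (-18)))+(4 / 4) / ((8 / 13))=118129 / 34216 - 40 * sqrt(17) / 153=2.37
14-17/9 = 109/9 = 12.11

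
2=2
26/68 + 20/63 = 1499/2142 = 0.70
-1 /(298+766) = -1 /1064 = -0.00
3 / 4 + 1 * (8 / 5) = 2.35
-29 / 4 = -7.25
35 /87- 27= -2314 /87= -26.60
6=6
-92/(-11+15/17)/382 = 391/16426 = 0.02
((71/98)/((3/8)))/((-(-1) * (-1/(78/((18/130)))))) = -479960/441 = -1088.34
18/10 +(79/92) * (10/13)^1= 7357/2990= 2.46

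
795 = 795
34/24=17/12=1.42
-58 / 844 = -29 / 422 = -0.07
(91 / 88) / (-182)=-1 / 176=-0.01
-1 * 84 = -84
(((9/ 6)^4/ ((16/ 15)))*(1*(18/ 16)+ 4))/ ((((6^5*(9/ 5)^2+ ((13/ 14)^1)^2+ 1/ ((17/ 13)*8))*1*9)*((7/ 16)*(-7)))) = -2352375/ 67160319344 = -0.00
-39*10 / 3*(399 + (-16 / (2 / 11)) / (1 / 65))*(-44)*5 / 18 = -76090300 / 9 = -8454477.78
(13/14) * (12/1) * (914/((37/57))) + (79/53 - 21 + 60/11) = 2366982206/150997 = 15675.69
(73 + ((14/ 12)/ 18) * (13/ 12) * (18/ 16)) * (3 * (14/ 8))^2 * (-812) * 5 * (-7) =29309283115/ 512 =57244693.58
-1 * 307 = -307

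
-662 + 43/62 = -41001/62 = -661.31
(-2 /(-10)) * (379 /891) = 379 /4455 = 0.09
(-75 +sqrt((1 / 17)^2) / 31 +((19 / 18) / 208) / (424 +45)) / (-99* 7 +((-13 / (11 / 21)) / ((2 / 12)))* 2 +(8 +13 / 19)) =14504935330259 / 189948696380352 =0.08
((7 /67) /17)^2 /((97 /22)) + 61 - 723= -662.00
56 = 56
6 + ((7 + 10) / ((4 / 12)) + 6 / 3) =59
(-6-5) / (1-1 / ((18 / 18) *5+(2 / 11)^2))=-6699 / 488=-13.73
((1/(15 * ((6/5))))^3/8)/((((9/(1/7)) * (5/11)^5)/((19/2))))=3059969/18370800000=0.00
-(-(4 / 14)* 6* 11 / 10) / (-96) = -11 / 560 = -0.02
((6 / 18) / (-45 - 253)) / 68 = -1 / 60792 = -0.00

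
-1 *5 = -5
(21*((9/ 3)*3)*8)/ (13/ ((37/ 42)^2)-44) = -258741/ 4663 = -55.49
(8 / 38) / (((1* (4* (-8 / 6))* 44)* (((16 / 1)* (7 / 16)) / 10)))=-15 / 11704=-0.00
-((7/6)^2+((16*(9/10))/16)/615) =-50279/36900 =-1.36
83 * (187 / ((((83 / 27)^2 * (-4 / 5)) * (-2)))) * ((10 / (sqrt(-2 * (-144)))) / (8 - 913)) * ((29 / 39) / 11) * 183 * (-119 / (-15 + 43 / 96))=-13044314115 * sqrt(2) / 272832703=-67.61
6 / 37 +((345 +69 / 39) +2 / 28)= 2336717 / 6734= 347.00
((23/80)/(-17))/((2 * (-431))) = 23/1172320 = 0.00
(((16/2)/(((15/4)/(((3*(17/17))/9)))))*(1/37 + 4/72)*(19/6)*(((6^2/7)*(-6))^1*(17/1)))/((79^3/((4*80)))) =-72765440/1149273909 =-0.06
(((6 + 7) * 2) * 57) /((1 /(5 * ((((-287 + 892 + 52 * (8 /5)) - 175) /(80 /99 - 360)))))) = -94119597 /8890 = -10587.13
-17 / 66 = -0.26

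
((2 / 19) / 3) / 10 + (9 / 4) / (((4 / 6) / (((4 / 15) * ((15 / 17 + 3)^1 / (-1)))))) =-16912 / 4845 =-3.49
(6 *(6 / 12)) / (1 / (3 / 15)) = 3 / 5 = 0.60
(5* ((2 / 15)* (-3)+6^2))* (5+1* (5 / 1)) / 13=136.92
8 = 8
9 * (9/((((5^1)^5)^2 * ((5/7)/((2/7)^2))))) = 324/341796875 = 0.00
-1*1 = -1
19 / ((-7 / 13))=-247 / 7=-35.29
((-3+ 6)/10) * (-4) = -6/5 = -1.20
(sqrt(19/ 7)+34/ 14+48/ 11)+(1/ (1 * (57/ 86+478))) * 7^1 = sqrt(133)/ 7+21575649/ 3169705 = 8.45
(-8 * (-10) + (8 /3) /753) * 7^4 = 433927928 /2259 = 192088.50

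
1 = 1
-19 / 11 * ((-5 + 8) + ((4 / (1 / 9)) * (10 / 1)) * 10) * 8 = -547656 / 11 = -49786.91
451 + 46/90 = 20318/45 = 451.51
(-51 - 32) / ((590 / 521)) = -43243 / 590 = -73.29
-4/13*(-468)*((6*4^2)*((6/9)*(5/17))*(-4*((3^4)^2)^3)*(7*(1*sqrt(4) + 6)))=-2915215081193963520/17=-171483240070233148.24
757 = 757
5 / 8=0.62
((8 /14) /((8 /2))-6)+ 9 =22 /7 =3.14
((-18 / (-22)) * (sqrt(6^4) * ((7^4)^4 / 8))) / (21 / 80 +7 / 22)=15382099292215320 / 73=210713688934456.44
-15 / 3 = -5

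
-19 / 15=-1.27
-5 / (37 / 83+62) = -415 / 5183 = -0.08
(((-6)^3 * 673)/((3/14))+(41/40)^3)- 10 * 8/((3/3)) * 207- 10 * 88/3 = -133485361237/192000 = -695236.26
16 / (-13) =-1.23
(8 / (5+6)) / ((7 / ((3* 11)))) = 24 / 7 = 3.43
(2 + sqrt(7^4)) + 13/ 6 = 53.17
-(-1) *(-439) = -439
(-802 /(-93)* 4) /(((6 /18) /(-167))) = -535736 /31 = -17281.81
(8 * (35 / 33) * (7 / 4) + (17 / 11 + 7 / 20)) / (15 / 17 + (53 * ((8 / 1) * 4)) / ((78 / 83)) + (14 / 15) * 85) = 2442271 / 274936420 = 0.01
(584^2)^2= 116319195136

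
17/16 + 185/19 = 10.80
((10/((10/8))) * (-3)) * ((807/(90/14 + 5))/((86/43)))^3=-540799123347/512000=-1056248.29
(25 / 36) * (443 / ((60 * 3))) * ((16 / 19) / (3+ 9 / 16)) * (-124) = -4394560 / 87723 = -50.10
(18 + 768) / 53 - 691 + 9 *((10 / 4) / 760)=-10893971 / 16112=-676.14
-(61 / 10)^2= -3721 / 100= -37.21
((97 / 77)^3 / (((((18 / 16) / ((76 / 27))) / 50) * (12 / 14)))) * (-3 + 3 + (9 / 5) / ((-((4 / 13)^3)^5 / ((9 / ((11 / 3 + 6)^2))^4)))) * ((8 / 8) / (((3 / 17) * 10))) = -2673017559066603847163227422741 / 2189464994202854491160576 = -1220854.21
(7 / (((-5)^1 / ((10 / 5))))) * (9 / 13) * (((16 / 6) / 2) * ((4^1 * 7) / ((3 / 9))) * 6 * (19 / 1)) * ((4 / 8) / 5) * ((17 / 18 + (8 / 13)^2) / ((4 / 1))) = -1798692 / 2197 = -818.70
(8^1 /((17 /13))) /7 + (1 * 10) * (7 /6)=4477 /357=12.54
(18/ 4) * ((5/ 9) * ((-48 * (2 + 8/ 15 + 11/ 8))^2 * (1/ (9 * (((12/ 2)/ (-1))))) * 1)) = -219961/ 135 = -1629.34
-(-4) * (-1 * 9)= -36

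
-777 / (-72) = 259 / 24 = 10.79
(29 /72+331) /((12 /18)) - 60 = 437.10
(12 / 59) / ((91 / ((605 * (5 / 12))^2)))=9150625 / 64428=142.03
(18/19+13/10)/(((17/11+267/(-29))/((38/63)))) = -19459/109980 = -0.18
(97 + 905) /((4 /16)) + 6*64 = 4392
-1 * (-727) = 727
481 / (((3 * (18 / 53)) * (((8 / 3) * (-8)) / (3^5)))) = -688311 / 128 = -5377.43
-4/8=-1/2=-0.50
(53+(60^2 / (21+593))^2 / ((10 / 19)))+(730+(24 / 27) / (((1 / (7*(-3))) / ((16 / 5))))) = 1114847401 / 1413735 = 788.58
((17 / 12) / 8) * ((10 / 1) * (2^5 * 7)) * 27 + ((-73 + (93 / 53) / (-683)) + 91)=388342779 / 36199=10728.00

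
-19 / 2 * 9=-171 / 2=-85.50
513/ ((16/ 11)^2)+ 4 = 63097/ 256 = 246.47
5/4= 1.25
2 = 2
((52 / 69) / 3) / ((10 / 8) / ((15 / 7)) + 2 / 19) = 3952 / 10833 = 0.36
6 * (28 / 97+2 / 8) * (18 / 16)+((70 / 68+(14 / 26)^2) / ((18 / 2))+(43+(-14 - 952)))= -12296085055 / 13376688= -919.22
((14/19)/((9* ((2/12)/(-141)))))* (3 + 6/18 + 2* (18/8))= -30926/57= -542.56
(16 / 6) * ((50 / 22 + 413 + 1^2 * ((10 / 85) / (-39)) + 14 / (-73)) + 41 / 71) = 125692924424 / 113398857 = 1108.41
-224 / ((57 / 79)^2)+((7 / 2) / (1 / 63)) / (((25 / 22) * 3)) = -29695967 / 81225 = -365.60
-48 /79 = -0.61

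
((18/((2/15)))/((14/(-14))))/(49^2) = -135/2401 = -0.06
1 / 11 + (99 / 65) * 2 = 2243 / 715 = 3.14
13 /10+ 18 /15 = 5 /2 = 2.50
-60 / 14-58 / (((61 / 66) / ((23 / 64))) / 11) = -1724127 / 6832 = -252.36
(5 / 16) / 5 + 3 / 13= 61 / 208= 0.29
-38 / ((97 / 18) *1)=-684 / 97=-7.05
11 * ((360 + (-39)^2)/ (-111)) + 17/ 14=-95929/ 518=-185.19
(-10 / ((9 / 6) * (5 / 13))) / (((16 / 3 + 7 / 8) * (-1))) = 416 / 149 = 2.79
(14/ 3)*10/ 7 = 20/ 3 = 6.67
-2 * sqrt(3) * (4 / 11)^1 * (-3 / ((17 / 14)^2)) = 4704 * sqrt(3) / 3179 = 2.56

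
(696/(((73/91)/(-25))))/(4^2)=-197925/146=-1355.65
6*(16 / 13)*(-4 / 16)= -24 / 13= -1.85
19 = 19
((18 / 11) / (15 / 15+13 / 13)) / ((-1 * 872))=-9 / 9592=-0.00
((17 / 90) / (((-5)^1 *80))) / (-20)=17 / 720000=0.00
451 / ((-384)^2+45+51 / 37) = 0.00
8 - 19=-11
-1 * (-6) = 6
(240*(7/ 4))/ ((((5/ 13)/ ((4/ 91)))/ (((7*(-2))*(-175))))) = 117600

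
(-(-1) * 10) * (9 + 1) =100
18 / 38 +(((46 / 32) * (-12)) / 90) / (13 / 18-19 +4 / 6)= 58371 / 120460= 0.48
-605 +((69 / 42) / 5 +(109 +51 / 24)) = -138193 / 280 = -493.55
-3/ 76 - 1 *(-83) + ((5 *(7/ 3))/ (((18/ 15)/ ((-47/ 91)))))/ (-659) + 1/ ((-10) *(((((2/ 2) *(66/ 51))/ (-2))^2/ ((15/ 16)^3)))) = 120193285252745/ 1452112257024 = 82.77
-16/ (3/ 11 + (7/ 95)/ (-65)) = -58.91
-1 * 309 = -309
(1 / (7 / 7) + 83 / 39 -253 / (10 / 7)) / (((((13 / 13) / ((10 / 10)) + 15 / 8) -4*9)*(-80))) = -67849 / 1033500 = -0.07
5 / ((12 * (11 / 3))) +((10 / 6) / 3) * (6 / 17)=695 / 2244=0.31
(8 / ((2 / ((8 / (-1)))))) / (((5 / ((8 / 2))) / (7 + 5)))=-1536 / 5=-307.20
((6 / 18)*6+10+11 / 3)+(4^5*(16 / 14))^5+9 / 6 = 221360928884516350513 / 100842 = 2195126325187088.22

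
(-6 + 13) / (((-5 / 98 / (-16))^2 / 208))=3579756544 / 25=143190261.76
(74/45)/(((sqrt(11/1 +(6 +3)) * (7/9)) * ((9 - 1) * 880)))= 37 * sqrt(5)/1232000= 0.00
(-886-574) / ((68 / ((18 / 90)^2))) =-73 / 85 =-0.86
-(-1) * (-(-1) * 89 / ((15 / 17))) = 1513 / 15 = 100.87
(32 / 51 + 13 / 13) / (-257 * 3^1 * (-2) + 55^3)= 83 / 8563767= 0.00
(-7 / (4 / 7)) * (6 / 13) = -147 / 26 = -5.65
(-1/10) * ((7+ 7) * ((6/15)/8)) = -7/100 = -0.07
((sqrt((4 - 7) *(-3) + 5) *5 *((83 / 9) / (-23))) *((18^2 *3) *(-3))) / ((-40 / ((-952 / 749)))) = 457164 *sqrt(14) / 2461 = 695.06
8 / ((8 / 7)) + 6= 13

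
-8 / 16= -1 / 2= -0.50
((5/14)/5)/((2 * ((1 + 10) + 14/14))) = 1/336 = 0.00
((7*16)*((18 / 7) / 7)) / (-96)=-3 / 7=-0.43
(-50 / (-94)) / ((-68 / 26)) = -325 / 1598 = -0.20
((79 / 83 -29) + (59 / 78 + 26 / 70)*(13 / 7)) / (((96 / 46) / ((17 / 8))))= -1238141773 / 46851840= -26.43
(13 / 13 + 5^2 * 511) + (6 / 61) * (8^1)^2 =779720 / 61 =12782.30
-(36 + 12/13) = -480/13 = -36.92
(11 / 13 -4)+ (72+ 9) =77.85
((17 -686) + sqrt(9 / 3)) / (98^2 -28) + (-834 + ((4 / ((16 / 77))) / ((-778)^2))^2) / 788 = -2079400413299776153 / 1843051555182308352 + sqrt(3) / 9576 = -1.13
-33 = -33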